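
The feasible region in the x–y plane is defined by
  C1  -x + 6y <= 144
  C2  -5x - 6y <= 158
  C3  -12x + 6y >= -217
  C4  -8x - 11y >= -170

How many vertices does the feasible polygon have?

Of the 6 pairwise boundary intersections, those satisfying every inequality are:
  (-151/3, 281/18)
  (-564/59, 1322/59)
  (59/17, -2981/102)
  (3407/180, 76/45)

4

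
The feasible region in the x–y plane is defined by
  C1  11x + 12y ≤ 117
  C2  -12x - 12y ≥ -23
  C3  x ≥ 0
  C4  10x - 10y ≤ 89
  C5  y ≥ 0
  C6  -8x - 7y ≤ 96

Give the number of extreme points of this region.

3

Pairwise boundary intersections that survive every other constraint:
  (0, 23/12)
  (23/12, 0)
  (0, 0)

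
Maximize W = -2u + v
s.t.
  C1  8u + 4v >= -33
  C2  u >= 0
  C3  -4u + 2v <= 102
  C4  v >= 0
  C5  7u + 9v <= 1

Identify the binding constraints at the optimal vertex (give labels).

Extreme points and W = -2u + v:
  (0, 0) → W = 0
  (0, 1/9) → W = 1/9
  (1/7, 0) → W = -2/7

The maximum is at (0, 1/9). Substituting into each constraint, equality holds for C2 and C5; the remaining constraints have slack.

C2 and C5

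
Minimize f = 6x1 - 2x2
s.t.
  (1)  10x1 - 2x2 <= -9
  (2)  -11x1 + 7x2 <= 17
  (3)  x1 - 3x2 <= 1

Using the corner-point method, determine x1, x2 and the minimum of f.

At the optimal vertex, -11x1 + 7x2 = 17 and x1 - 3x2 = 1.
Solving simultaneously gives x1 = -29/13, x2 = -14/13.

x1 = -29/13, x2 = -14/13, minimum f = -146/13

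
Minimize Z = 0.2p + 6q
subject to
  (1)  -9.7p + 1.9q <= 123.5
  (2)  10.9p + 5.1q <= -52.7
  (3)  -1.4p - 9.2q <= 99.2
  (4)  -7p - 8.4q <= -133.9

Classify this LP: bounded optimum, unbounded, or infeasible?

infeasible

The boundaries -9.7p + 1.9q = 123.5 and 10.9p + 5.1q = -52.7 meet at (-36499/3509, 41748/3509), but that point violates -7p - 8.4q ≤ -133.9. Every candidate vertex is excluded by some other constraint, so the feasible region is empty.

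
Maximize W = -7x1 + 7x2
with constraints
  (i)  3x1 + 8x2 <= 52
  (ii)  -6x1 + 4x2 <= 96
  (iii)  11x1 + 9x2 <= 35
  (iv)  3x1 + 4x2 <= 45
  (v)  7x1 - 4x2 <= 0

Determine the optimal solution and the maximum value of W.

Feasible corners and W = -7x1 + 7x2:
  (-28/3, 10) → W = 406/3
  (-188/61, 467/61) → W = 4585/61
  (140/107, 245/107) → W = 735/107
The feasible region is unbounded (it extends along (-2, -3), (-4, -7)), but W strictly decreases along every unbounded feasible direction, so there is no improving ray and the maximum is attained at a vertex.

x1 = -28/3, x2 = 10, maximum W = 406/3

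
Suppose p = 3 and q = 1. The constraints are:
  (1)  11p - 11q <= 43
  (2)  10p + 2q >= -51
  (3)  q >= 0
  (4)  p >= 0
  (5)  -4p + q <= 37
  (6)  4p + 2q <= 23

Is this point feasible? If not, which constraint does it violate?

(1): 22 ≤ 43 ✓
(2): 32 ≥ -51 ✓
(3): 1 ≥ 0 ✓
(4): 3 ≥ 0 ✓
(5): -11 ≤ 37 ✓
(6): 14 ≤ 23 ✓

feasible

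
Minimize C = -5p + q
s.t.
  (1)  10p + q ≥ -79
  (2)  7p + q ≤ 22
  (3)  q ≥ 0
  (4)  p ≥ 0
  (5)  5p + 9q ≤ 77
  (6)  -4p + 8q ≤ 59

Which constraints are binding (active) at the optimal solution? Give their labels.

Corner points and C = -5p + q:
  (22/7, 0) → C = -110/7
  (121/58, 429/58) → C = -88/29
  (0, 0) → C = 0
  (0, 59/8) → C = 59/8
  (85/76, 603/76) → C = 89/38

The minimum is at (22/7, 0). Substituting into each constraint, equality holds for (2) and (3); the remaining constraints have slack.

(2) and (3)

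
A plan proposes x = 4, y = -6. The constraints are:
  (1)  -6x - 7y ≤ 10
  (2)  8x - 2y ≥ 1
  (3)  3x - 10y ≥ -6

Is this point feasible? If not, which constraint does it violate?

not feasible — violates (1)

Constraint (1): -6x - 7y = 18, which is not ≤ 10. All other constraints are satisfied.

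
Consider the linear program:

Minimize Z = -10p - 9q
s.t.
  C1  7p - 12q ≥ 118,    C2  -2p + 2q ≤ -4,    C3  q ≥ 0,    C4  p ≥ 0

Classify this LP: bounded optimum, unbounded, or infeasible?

From the feasible point (118/7, 0), moving in the direction (12, 7) keeps every constraint satisfied while Z decreases without bound.

unbounded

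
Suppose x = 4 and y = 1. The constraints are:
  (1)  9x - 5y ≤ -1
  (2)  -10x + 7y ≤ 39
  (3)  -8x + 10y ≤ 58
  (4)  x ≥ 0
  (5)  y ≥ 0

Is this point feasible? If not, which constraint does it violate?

not feasible — violates (1)

Constraint (1): 9x - 5y = 31, which is not ≤ -1. All other constraints are satisfied.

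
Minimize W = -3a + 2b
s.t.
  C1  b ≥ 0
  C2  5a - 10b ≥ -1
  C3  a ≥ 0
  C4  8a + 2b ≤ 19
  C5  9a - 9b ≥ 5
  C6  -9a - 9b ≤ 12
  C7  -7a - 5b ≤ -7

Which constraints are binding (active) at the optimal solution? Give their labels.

Feasible corners and W = -3a + 2b:
  (19/8, 0) → W = -57/8
  (1, 0) → W = -3
  (94/45, 103/90) → W = -179/45
  (59/45, 34/45) → W = -109/45
  (22/27, 7/27) → W = -52/27

The minimum is at (19/8, 0). Substituting into each constraint, equality holds for C1 and C4; the remaining constraints have slack.

C1 and C4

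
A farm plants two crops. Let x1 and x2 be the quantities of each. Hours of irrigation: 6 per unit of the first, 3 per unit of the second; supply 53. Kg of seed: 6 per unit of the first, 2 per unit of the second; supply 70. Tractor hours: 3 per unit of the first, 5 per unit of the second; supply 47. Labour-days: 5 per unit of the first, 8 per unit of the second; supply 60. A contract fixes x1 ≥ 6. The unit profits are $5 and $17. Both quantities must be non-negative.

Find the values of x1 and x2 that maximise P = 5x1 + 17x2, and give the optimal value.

Vertices and P = 5x1 + 17x2:
  (53/6, 0) → P = 265/6
  (6, 0) → P = 30
  (244/33, 95/33) → P = 945/11
  (6, 15/4) → P = 375/4

The binding constraints are 5x1 + 8x2 = 60 and x1 = 6.
Solving simultaneously gives x1 = 6, x2 = 15/4.

x1 = 6, x2 = 15/4, maximum P = 375/4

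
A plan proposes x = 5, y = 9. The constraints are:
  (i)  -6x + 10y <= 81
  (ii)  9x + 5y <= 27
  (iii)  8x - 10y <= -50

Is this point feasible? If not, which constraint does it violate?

not feasible — violates (ii)

Constraint (ii): 9x + 5y = 90, which is not ≤ 27. All other constraints are satisfied.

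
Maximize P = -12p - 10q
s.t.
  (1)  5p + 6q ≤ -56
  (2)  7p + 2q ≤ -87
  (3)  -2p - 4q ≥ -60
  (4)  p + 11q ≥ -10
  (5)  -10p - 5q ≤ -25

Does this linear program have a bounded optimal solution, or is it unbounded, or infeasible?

The boundaries 5p + 6q = -56 and 7p + 2q = -87 meet at (-205/16, 43/32), but that point violates -10p - 5q ≤ -25. Every candidate vertex is excluded by some other constraint, so the feasible region is empty.

infeasible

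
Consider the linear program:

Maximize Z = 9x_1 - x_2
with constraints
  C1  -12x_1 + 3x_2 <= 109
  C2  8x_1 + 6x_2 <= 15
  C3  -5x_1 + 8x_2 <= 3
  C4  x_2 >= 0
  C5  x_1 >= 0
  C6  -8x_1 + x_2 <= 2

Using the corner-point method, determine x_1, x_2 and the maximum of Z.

Extreme points and Z = 9x_1 - x_2:
  (51/47, 99/94) → Z = 819/94
  (15/8, 0) → Z = 135/8
  (0, 3/8) → Z = -3/8
  (0, 0) → Z = 0

At the optimal vertex, 8x_1 + 6x_2 = 15 and x_2 = 0.
Solving simultaneously gives x_1 = 15/8, x_2 = 0.

x_1 = 15/8, x_2 = 0, maximum Z = 135/8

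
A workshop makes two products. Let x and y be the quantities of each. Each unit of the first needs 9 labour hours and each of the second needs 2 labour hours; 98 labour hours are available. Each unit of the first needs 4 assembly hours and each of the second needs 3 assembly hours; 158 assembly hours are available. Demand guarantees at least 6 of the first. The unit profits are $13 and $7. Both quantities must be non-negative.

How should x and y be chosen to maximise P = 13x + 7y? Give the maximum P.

Vertices and P = 13x + 7y:
  (98/9, 0) → P = 1274/9
  (6, 0) → P = 78
  (6, 22) → P = 232

At the optimal vertex, 9x + 2y = 98 and x = 6.
Solving simultaneously gives x = 6, y = 22.

x = 6, y = 22, maximum P = 232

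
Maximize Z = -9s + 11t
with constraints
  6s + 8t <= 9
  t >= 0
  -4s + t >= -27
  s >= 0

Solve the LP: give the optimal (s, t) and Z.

s = 0, t = 9/8, maximum Z = 99/8

The optimum lies where 6s + 8t = 9 and s = 0.
Solving simultaneously gives s = 0, t = 9/8.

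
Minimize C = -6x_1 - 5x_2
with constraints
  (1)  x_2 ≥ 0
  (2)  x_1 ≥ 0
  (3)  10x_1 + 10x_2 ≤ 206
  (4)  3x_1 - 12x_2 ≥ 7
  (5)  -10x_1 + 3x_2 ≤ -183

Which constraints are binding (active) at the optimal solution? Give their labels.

(1) and (3)

Extreme points and C = -6x_1 - 5x_2:
  (103/5, 0) → C = -618/5
  (183/10, 0) → C = -549/5
  (1224/65, 23/13) → C = -7919/65

The minimum is at (103/5, 0). Substituting into each constraint, equality holds for (1) and (3); the remaining constraints have slack.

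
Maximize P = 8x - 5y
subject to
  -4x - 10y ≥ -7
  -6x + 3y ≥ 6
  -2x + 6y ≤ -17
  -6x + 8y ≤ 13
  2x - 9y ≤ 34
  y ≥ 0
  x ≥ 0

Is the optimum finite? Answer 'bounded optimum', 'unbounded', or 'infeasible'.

The boundaries y = 0 and x = 0 meet at (0, 0), but that point violates -6x + 3y ≥ 6. Every candidate vertex is excluded by some other constraint, so the feasible region is empty.

infeasible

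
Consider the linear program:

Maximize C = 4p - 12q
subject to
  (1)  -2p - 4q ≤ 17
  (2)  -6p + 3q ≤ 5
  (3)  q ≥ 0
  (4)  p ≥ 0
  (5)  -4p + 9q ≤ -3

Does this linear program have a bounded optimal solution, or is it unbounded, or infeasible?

From the feasible point (3/4, 0), moving in the direction (1, 0) keeps every constraint satisfied while C increases without bound.

unbounded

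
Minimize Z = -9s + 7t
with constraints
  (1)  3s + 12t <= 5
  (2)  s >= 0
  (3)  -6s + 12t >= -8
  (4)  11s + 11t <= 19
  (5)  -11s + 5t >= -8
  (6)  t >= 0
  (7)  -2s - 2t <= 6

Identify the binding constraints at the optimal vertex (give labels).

Vertices and Z = -9s + 7t:
  (0, 5/12) → Z = 35/12
  (121/147, 31/147) → Z = -872/147
  (0, 0) → Z = 0
  (8/11, 0) → Z = -72/11

The minimum is at (8/11, 0). Substituting into each constraint, equality holds for (5) and (6); the remaining constraints have slack.

(5) and (6)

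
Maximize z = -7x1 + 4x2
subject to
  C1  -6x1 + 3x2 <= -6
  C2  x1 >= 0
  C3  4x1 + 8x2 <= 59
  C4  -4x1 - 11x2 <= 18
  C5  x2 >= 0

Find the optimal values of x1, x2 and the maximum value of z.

x1 = 15/4, x2 = 11/2, maximum z = -17/4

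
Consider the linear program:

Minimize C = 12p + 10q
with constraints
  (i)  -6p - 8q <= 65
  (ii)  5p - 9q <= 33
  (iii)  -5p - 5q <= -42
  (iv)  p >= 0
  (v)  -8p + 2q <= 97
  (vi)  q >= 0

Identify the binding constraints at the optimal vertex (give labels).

Vertices and C = 12p + 10q:
  (543/70, 9/14) → C = 3483/35
  (0, 42/5) → C = 84
  (0, 97/2) → C = 485
The feasible region is unbounded (it extends along (9, 5), (1, 4)), but C strictly increases along every unbounded feasible direction, so there is no improving ray and the minimum is attained at a vertex.

The minimum is at (0, 42/5). Substituting into each constraint, equality holds for (iii) and (iv); the remaining constraints have slack.

(iii) and (iv)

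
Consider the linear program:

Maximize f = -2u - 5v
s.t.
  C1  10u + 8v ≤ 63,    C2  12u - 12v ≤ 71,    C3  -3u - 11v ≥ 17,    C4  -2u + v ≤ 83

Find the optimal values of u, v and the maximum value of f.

u = -1067/12, v = -569/6, maximum f = 652

Extreme points and f = -2u - 5v:
  (577/168, -139/56) → f = 133/24
  (-1067/12, -569/6) → f = 652
  (-186/5, 43/5) → f = 157/5

At the optimal vertex, 12u - 12v = 71 and -2u + v = 83.
Solving simultaneously gives u = -1067/12, v = -569/6.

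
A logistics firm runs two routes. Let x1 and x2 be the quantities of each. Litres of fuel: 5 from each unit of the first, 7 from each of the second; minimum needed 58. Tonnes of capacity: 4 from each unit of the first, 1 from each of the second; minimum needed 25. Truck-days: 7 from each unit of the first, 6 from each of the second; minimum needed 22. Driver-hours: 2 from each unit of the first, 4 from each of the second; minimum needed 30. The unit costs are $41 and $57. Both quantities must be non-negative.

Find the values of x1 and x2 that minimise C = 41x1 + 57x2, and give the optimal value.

The feasible region is unbounded (it extends along (0, 1), (1, 0)), but C strictly increases along every unbounded feasible direction, so there is no improving ray and the minimum is attained at a vertex.

At the optimal vertex, 4x1 + x2 = 25 and 2x1 + 4x2 = 30.
Solving simultaneously gives x1 = 5, x2 = 5.

x1 = 5, x2 = 5, minimum C = 490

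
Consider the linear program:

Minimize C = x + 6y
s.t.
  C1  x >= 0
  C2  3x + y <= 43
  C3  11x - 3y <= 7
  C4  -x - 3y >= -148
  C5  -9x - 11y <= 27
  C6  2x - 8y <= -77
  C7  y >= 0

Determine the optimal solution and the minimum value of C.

Feasible corners and C = x + 6y:
  (0, 43) → C = 258
  (0, 77/8) → C = 231/4
  (34/5, 113/5) → C = 712/5
  (7/2, 21/2) → C = 133/2

The binding constraints are x = 0 and 2x - 8y = -77.
Solving simultaneously gives x = 0, y = 77/8.

x = 0, y = 77/8, minimum C = 231/4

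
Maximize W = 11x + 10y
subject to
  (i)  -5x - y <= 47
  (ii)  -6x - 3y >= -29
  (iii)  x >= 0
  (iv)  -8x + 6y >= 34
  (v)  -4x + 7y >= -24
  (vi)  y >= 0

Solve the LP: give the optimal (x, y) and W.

Extreme points and W = 11x + 10y:
  (0, 29/3) → W = 290/3
  (6/5, 109/15) → W = 1288/15
  (0, 17/3) → W = 170/3

x = 0, y = 29/3, maximum W = 290/3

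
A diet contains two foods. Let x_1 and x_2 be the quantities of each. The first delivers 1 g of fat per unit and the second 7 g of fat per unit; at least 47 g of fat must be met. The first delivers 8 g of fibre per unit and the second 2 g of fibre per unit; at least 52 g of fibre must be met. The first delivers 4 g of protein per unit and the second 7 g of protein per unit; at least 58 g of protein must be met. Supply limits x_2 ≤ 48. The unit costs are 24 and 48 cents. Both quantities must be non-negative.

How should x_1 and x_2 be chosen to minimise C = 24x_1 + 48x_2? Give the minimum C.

x_1 = 5, x_2 = 6, minimum C = 408

The feasible region is unbounded (it extends along (1, 0)), but C strictly increases along every unbounded feasible direction, so there is no improving ray and the minimum is attained at a vertex.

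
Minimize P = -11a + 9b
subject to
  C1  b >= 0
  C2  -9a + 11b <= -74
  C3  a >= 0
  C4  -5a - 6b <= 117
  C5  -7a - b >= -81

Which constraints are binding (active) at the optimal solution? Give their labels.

Corner points and P = -11a + 9b:
  (74/9, 0) → P = -814/9
  (81/7, 0) → P = -891/7
  (965/86, 211/86) → P = -4358/43

The minimum is at (81/7, 0). Substituting into each constraint, equality holds for C1 and C5; the remaining constraints have slack.

C1 and C5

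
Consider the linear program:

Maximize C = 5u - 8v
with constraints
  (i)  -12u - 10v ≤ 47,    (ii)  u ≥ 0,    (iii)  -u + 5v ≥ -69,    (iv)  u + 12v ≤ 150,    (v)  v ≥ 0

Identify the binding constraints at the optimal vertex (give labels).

(iii) and (iv)

Feasible corners and C = 5u - 8v:
  (0, 25/2) → C = -100
  (0, 0) → C = 0
  (1578/17, 81/17) → C = 426
  (69, 0) → C = 345

The maximum is at (1578/17, 81/17). Substituting into each constraint, equality holds for (iii) and (iv); the remaining constraints have slack.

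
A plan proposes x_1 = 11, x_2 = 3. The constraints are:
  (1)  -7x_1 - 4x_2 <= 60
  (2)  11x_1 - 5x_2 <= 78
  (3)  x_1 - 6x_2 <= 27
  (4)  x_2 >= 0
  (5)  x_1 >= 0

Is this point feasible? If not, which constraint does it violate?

Constraint (2): 11x_1 - 5x_2 = 106, which is not ≤ 78. All other constraints are satisfied.

not feasible — violates (2)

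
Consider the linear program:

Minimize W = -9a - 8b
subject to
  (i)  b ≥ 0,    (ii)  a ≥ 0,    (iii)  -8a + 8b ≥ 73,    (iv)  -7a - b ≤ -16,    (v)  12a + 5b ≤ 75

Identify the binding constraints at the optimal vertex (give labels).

Vertices and W = -9a - 8b:
  (55/64, 639/64) → W = -5607/64
  (235/136, 369/34) → W = -819/8
  (5/23, 333/23) → W = -2709/23

The minimum is at (5/23, 333/23). Substituting into each constraint, equality holds for (iv) and (v); the remaining constraints have slack.

(iv) and (v)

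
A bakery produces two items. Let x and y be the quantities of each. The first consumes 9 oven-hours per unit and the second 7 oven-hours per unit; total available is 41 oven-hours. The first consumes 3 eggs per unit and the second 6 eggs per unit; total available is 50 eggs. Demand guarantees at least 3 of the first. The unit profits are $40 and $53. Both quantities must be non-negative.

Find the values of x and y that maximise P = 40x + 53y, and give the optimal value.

x = 3, y = 2, maximum P = 226

Feasible corners and P = 40x + 53y:
  (41/9, 0) → P = 1640/9
  (3, 0) → P = 120
  (3, 2) → P = 226

At the optimal vertex, 9x + 7y = 41 and x = 3.
Solving simultaneously gives x = 3, y = 2.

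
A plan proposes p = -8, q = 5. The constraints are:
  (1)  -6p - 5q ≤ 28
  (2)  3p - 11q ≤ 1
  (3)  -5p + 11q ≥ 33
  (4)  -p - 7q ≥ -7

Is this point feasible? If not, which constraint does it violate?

Constraint (4): -p - 7q = -27, which is not ≥ -7. All other constraints are satisfied.

not feasible — violates (4)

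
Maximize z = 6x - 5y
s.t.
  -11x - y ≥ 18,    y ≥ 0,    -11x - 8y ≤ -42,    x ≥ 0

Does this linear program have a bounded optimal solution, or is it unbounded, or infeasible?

The boundaries -11x - y = 18 and -11x - 8y = -42 meet at (-186/77, 60/7), but that point violates x ≥ 0. Every candidate vertex is excluded by some other constraint, so the feasible region is empty.

infeasible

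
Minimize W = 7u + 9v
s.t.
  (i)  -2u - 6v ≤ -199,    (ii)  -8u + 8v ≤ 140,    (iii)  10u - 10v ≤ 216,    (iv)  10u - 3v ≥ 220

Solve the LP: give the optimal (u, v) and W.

u = 639/22, v = 775/33, minimum W = 9123/22

Corner points and W = 7u + 9v:
  (1643/40, 779/40) → W = 2314/5
  (639/22, 775/33) → W = 9123/22
  (545/14, 395/7) → W = 10925/14
The feasible region is unbounded (it extends along (1, 1)), but W strictly increases along every unbounded feasible direction, so there is no improving ray and the minimum is attained at a vertex.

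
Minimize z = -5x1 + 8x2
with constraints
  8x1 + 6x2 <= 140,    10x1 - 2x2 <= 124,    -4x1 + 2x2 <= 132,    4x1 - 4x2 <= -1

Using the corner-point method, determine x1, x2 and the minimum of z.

x1 = -263/4, x2 = -131/2, minimum z = -781/4

Corner points and z = -5x1 + 8x2:
  (-64/5, 202/5) → z = 1936/5
  (277/28, 71/7) → z = 887/28
  (-263/4, -131/2) → z = -781/4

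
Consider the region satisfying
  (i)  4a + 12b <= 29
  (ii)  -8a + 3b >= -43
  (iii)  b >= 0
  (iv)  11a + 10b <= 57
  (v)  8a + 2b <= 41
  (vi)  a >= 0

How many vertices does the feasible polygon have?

5

Of the 15 pairwise boundary intersections, those satisfying every inequality are:
  (197/46, 91/92)
  (0, 29/12)
  (41/8, 0)
  (0, 0)
  (148/29, 5/58)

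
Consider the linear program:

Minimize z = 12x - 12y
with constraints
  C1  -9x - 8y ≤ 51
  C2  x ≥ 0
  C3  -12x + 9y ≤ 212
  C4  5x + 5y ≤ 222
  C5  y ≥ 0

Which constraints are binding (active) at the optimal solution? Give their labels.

Feasible corners and z = 12x - 12y:
  (0, 212/9) → z = -848/3
  (0, 0) → z = 0
  (134/15, 532/15) → z = -1592/5
  (222/5, 0) → z = 2664/5

The minimum is at (134/15, 532/15). Substituting into each constraint, equality holds for C3 and C4; the remaining constraints have slack.

C3 and C4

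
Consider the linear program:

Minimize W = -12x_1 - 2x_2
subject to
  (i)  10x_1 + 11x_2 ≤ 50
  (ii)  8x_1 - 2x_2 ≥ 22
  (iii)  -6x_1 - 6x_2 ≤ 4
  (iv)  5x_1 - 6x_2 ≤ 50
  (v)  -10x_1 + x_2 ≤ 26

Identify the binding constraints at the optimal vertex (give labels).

Feasible corners and W = -12x_1 - 2x_2:
  (19/6, 5/3) → W = -124/3
  (170/23, -50/23) → W = -1940/23
  (31/15, -41/15) → W = -58/3
  (46/11, -160/33) → W = -1336/33

The minimum is at (170/23, -50/23). Substituting into each constraint, equality holds for (i) and (iv); the remaining constraints have slack.

(i) and (iv)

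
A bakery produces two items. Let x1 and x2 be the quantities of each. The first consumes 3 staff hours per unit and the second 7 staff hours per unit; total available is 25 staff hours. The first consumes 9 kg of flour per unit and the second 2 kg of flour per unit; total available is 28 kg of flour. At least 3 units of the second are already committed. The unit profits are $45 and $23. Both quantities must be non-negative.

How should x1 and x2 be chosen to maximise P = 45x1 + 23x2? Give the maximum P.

x1 = 4/3, x2 = 3, maximum P = 129

Feasible corners and P = 45x1 + 23x2:
  (0, 25/7) → P = 575/7
  (0, 3) → P = 69
  (4/3, 3) → P = 129

The binding constraints are 3x1 + 7x2 = 25 and x2 = 3.
Solving simultaneously gives x1 = 4/3, x2 = 3.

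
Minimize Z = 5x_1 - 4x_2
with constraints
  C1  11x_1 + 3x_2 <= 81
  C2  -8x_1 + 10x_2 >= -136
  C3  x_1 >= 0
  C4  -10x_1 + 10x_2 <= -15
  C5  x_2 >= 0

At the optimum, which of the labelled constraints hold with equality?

C4 and C5

Corner points and Z = 5x_1 - 4x_2:
  (171/28, 129/28) → Z = 339/28
  (81/11, 0) → Z = 405/11
  (3/2, 0) → Z = 15/2

The minimum is at (3/2, 0). Substituting into each constraint, equality holds for C4 and C5; the remaining constraints have slack.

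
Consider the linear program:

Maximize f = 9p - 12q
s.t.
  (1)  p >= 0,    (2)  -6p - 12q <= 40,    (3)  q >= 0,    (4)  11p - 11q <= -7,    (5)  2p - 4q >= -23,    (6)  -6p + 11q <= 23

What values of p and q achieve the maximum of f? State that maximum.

p = 0, q = 7/11, maximum f = -84/11

Feasible corners and f = 9p - 12q:
  (0, 7/11) → f = -84/11
  (0, 23/11) → f = -276/11
  (16/5, 211/55) → f = -948/55

The binding constraints are p = 0 and 11p - 11q = -7.
Solving simultaneously gives p = 0, q = 7/11.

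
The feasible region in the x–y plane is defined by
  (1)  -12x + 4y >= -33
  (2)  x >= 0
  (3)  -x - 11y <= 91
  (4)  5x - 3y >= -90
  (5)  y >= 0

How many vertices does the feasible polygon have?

Intersecting each pair of boundary lines and keeping only the points that satisfy every inequality leaves:
  (459/16, 1245/16)
  (11/4, 0)
  (0, 30)
  (0, 0)

4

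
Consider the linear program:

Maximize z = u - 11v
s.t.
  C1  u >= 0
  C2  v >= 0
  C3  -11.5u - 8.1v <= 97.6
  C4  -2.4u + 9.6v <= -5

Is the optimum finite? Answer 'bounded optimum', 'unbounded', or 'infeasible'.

unbounded

From the feasible point (25/12, 0), moving in the direction (1, 0) keeps every constraint satisfied while z increases without bound.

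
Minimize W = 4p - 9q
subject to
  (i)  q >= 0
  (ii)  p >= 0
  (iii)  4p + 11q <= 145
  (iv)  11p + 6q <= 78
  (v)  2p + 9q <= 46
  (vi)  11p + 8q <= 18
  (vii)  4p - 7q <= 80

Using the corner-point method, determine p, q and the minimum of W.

p = 0, q = 9/4, minimum W = -81/4

Vertices and W = 4p - 9q:
  (0, 0) → W = 0
  (18/11, 0) → W = 72/11
  (0, 9/4) → W = -81/4

At the optimal vertex, p = 0 and 11p + 8q = 18.
Solving simultaneously gives p = 0, q = 9/4.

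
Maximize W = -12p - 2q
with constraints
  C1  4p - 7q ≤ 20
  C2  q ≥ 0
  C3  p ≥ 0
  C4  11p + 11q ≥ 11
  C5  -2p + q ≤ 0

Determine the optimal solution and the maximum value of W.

p = 1/3, q = 2/3, maximum W = -16/3

Vertices and W = -12p - 2q:
  (5, 0) → W = -60
  (1, 0) → W = -12
  (1/3, 2/3) → W = -16/3
The feasible region is unbounded (it extends along (7, 4), (1, 2)), but W strictly decreases along every unbounded feasible direction, so there is no improving ray and the maximum is attained at a vertex.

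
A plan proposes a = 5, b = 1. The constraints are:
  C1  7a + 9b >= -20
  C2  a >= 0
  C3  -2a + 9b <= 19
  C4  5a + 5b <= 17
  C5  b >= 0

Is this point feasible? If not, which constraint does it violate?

Constraint C4: 5a + 5b = 30, which is not ≤ 17. All other constraints are satisfied.

not feasible — violates C4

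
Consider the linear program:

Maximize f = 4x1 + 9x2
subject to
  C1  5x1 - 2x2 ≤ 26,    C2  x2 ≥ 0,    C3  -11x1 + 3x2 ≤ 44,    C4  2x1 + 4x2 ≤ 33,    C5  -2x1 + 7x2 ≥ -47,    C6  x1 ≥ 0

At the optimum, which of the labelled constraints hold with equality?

Vertices and f = 4x1 + 9x2:
  (26/5, 0) → f = 104/5
  (85/12, 113/24) → f = 1697/24
  (0, 0) → f = 0
  (0, 33/4) → f = 297/4

The maximum is at (0, 33/4). Substituting into each constraint, equality holds for C4 and C6; the remaining constraints have slack.

C4 and C6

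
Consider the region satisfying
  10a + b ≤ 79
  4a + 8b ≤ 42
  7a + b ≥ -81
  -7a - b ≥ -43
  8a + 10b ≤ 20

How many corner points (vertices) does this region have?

Pairwise boundary intersections that survive every other constraint:
  (160/3, -1363/3)
  (12, -41)
  (-345/26, 309/26)
  (-65/6, 32/3)
  (205/31, -102/31)

5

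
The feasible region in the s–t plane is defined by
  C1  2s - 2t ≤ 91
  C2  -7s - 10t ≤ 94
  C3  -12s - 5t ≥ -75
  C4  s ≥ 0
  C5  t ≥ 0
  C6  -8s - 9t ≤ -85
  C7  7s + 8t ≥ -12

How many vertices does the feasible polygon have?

3

Intersecting each pair of boundary lines and keeping only the points that satisfy every inequality leaves:
  (0, 15)
  (125/34, 105/17)
  (0, 85/9)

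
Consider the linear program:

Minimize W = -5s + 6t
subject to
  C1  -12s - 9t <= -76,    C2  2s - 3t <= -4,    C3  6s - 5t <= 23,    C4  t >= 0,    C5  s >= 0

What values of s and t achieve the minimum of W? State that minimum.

Corner points and W = -5s + 6t:
  (32/9, 100/27) → W = 40/9
  (0, 76/9) → W = 152/3
  (89/8, 35/4) → W = -25/8
The feasible region is unbounded (it extends along (0, 1), (5, 6)), but W strictly increases along every unbounded feasible direction, so there is no improving ray and the minimum is attained at a vertex.

s = 89/8, t = 35/4, minimum W = -25/8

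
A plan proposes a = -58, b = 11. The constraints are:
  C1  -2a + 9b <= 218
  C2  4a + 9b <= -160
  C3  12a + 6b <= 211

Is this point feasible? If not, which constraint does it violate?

not feasible — violates C2

Constraint C2: 4a + 9b = -133, which is not ≤ -160. All other constraints are satisfied.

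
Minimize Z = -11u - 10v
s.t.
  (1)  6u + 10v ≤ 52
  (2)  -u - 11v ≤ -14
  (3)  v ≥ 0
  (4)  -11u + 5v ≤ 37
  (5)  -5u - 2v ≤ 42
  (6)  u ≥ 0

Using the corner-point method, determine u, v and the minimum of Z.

u = 54/7, v = 4/7, minimum Z = -634/7

Corner points and Z = -11u - 10v:
  (54/7, 4/7) → Z = -634/7
  (0, 26/5) → Z = -52
  (0, 14/11) → Z = -140/11

The optimum lies where 6u + 10v = 52 and -u - 11v = -14.
Solving simultaneously gives u = 54/7, v = 4/7.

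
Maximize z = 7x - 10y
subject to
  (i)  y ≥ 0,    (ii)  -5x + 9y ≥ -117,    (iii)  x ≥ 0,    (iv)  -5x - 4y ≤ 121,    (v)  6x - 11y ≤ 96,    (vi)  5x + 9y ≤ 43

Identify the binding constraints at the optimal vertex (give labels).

Vertices and z = 7x - 10y:
  (0, 0) → z = 0
  (43/5, 0) → z = 301/5
  (0, 43/9) → z = -430/9

The maximum is at (43/5, 0). Substituting into each constraint, equality holds for (i) and (vi); the remaining constraints have slack.

(i) and (vi)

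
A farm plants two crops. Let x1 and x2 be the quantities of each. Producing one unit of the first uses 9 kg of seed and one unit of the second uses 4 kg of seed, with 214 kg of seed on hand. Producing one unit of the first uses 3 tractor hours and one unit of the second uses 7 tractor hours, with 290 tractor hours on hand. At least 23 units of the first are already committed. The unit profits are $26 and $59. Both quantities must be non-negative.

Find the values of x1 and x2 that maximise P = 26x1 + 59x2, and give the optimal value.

x1 = 23, x2 = 7/4, maximum P = 2805/4

Extreme points and P = 26x1 + 59x2:
  (214/9, 0) → P = 5564/9
  (23, 0) → P = 598
  (23, 7/4) → P = 2805/4

The binding constraints are 9x1 + 4x2 = 214 and x1 = 23.
Solving simultaneously gives x1 = 23, x2 = 7/4.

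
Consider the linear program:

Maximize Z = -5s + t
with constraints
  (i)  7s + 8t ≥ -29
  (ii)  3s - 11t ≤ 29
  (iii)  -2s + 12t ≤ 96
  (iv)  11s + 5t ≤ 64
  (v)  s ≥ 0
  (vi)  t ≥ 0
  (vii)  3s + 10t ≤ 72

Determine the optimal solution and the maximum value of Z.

s = 0, t = 36/5, maximum Z = 36/5

Corner points and Z = -5s + t:
  (64/11, 0) → Z = -320/11
  (56/19, 120/19) → Z = -160/19
  (0, 0) → Z = 0
  (0, 36/5) → Z = 36/5

The optimum lies where s = 0 and 3s + 10t = 72.
Solving simultaneously gives s = 0, t = 36/5.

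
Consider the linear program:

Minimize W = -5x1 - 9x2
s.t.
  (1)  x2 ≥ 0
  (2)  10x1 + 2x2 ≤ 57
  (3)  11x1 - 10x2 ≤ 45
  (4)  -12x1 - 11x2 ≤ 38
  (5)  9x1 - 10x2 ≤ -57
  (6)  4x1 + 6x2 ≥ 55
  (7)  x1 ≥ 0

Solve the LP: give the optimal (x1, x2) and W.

x1 = 0, x2 = 57/2, minimum W = -513/2

Feasible corners and W = -5x1 - 9x2:
  (228/59, 1083/118) → W = -12027/118
  (0, 57/2) → W = -513/2
  (104/47, 723/94) → W = -7547/94
  (0, 55/6) → W = -165/2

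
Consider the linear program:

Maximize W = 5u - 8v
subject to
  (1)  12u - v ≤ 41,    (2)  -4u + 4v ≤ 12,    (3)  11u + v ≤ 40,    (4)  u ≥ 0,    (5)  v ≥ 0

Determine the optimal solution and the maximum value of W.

u = 41/12, v = 0, maximum W = 205/12

Extreme points and W = 5u - 8v:
  (81/23, 29/23) → W = 173/23
  (41/12, 0) → W = 205/12
  (37/12, 73/12) → W = -133/4
  (0, 3) → W = -24
  (0, 0) → W = 0

At the optimal vertex, 12u - v = 41 and v = 0.
Solving simultaneously gives u = 41/12, v = 0.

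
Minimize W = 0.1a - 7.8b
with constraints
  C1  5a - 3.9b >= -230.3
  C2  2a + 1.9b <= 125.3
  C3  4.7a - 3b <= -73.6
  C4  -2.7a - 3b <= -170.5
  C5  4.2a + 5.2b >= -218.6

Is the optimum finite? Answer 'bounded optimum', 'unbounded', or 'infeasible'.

bounded optimum

Extreme points and W = 0.1a - 7.8b:
  (511/173, 10871/173) → W = -847427/1730
  (-865/851, 147431/2553) → W = -3834071/8510
  (23606/1493, 73611/1493) → W = -2859026/7465
  (969/74, 100007/2220) → W = -647623/1850
The feasible region has finitely many vertices and no improving ray; the minimum is -847427/1730 at (511/173, 10871/173).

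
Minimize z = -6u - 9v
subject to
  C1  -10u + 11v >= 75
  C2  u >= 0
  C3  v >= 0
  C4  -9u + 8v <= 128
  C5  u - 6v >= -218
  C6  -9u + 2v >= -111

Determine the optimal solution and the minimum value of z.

u = 572/27, v = 239/6, minimum z = -8741/18

Vertices and z = -6u - 9v:
  (0, 75/11) → z = -675/11
  (1371/79, 1785/79) → z = -24291/79
  (0, 16) → z = -144
  (572/27, 239/6) → z = -8741/18

The binding constraints are -9u + 8v = 128 and -9u + 2v = -111.
Solving simultaneously gives u = 572/27, v = 239/6.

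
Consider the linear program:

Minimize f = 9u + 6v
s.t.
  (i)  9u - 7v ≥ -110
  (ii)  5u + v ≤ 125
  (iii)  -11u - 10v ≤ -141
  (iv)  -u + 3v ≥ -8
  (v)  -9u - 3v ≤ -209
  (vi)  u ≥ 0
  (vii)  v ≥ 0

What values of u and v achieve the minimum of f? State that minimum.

Vertices and f = 9u + 6v:
  (765/44, 1675/44) → f = 16935/44
  (1133/90, 319/10) → f = 3047/10
  (383/16, 85/16) → f = 3957/16
  (217/10, 137/30) → f = 2227/10

u = 217/10, v = 137/30, minimum f = 2227/10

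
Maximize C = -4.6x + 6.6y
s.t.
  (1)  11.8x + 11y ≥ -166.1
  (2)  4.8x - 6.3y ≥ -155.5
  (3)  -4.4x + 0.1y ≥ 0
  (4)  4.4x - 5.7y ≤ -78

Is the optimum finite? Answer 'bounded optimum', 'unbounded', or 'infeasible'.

bounded optimum

Extreme points and C = -4.6x + 6.6y:
  (-275693/12714, 51881/6357) → C = 1953017/12714
  (-180477/11566, 9478/5783) → C = 4776519/57830
  (1555/2724, 17105/681) → C = 444419/2724
  (195/616, 195/14) → C = 55731/616
The feasible region has finitely many vertices and no improving ray; the maximum is 444419/2724 at (1555/2724, 17105/681).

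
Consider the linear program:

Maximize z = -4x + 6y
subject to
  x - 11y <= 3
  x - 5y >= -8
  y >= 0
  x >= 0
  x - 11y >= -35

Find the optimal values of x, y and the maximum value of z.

x = 0, y = 8/5, maximum z = 48/5

Feasible corners and z = -4x + 6y:
  (3, 0) → z = -12
  (0, 8/5) → z = 48/5
  (29/2, 9/2) → z = -31
  (0, 0) → z = 0
The feasible region is unbounded (it extends along (11, 1)), but z strictly decreases along every unbounded feasible direction, so there is no improving ray and the maximum is attained at a vertex.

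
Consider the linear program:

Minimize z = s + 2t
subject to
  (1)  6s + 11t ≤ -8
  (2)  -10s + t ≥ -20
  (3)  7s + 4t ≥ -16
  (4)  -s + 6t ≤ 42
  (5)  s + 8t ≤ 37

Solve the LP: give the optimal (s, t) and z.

s = 64/47, t = -300/47, minimum z = -536/47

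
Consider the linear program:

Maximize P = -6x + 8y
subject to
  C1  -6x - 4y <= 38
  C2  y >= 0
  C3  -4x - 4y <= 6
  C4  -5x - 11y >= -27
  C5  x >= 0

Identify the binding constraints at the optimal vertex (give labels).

Extreme points and P = -6x + 8y:
  (27/5, 0) → P = -162/5
  (0, 0) → P = 0
  (0, 27/11) → P = 216/11

The maximum is at (0, 27/11). Substituting into each constraint, equality holds for C4 and C5; the remaining constraints have slack.

C4 and C5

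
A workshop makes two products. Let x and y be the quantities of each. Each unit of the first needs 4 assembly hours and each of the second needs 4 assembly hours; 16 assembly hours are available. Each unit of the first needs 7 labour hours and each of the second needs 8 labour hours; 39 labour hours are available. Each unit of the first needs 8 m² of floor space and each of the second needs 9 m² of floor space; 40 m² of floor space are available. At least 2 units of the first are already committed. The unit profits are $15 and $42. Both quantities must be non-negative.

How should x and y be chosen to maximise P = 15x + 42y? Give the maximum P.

Feasible corners and P = 15x + 42y:
  (4, 0) → P = 60
  (2, 0) → P = 30
  (2, 2) → P = 114

x = 2, y = 2, maximum P = 114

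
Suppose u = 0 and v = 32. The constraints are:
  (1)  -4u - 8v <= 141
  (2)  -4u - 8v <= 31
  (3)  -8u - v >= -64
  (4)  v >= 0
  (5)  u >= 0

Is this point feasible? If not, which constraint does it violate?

feasible

(1): -256 ≤ 141 ✓
(2): -256 ≤ 31 ✓
(3): -32 ≥ -64 ✓
(4): 32 ≥ 0 ✓
(5): 0 ≥ 0 ✓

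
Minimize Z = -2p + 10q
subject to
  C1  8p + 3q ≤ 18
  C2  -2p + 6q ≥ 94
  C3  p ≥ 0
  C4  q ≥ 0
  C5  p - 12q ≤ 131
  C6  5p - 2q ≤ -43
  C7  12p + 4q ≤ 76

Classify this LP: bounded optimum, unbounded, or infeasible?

The boundaries 8p + 3q = 18 and -2p + 6q = 94 meet at (-29/9, 394/27), but that point violates p ≥ 0. Every candidate vertex is excluded by some other constraint, so the feasible region is empty.

infeasible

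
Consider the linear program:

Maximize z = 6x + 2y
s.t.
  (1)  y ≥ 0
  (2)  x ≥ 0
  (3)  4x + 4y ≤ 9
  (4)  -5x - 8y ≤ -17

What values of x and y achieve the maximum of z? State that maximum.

Extreme points and z = 6x + 2y:
  (0, 9/4) → z = 9/2
  (0, 17/8) → z = 17/4
  (1/3, 23/12) → z = 35/6

x = 1/3, y = 23/12, maximum z = 35/6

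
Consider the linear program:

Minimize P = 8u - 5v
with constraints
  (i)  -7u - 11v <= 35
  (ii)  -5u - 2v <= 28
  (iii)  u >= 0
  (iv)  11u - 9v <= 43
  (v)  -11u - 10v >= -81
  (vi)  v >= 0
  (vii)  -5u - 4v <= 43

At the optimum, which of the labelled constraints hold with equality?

(iii) and (v)

Feasible corners and P = 8u - 5v:
  (0, 81/10) → P = -81/2
  (0, 0) → P = 0
  (61/11, 2) → P = 378/11
  (43/11, 0) → P = 344/11

The minimum is at (0, 81/10). Substituting into each constraint, equality holds for (iii) and (v); the remaining constraints have slack.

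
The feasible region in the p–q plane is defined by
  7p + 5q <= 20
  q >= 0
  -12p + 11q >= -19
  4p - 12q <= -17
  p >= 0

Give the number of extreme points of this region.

Of the 10 pairwise boundary intersections, those satisfying every inequality are:
  (155/104, 199/104)
  (0, 4)
  (0, 17/12)

3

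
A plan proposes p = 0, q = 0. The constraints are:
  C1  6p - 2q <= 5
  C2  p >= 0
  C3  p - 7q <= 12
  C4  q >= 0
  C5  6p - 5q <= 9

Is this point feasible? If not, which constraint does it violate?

feasible

C1: 0 ≤ 5 ✓
C2: 0 ≥ 0 ✓
C3: 0 ≤ 12 ✓
C4: 0 ≥ 0 ✓
C5: 0 ≤ 9 ✓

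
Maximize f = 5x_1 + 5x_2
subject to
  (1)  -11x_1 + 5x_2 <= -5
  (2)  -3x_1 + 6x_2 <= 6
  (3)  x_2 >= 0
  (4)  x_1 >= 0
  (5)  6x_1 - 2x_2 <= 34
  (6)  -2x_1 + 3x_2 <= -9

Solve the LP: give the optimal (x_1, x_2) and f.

x_1 = 6, x_2 = 1, maximum f = 35

Extreme points and f = 5x_1 + 5x_2:
  (17/3, 0) → f = 85/3
  (9/2, 0) → f = 45/2
  (6, 1) → f = 35

At the optimal vertex, 6x_1 - 2x_2 = 34 and -2x_1 + 3x_2 = -9.
Solving simultaneously gives x_1 = 6, x_2 = 1.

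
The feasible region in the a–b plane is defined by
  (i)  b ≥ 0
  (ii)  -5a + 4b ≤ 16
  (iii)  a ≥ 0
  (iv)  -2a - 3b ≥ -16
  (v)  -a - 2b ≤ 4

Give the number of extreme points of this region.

4

Pairwise boundary intersections that survive every other constraint:
  (0, 0)
  (8, 0)
  (0, 4)
  (16/23, 112/23)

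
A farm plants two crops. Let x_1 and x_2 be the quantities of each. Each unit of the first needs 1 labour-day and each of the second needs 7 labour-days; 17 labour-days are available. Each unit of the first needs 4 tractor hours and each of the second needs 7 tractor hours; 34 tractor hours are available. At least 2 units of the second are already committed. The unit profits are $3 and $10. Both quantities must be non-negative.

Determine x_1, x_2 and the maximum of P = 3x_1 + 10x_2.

Feasible corners and P = 3x_1 + 10x_2:
  (0, 17/7) → P = 170/7
  (0, 2) → P = 20
  (3, 2) → P = 29

The optimum lies where x_1 + 7x_2 = 17 and x_2 = 2.
Solving simultaneously gives x_1 = 3, x_2 = 2.

x_1 = 3, x_2 = 2, maximum P = 29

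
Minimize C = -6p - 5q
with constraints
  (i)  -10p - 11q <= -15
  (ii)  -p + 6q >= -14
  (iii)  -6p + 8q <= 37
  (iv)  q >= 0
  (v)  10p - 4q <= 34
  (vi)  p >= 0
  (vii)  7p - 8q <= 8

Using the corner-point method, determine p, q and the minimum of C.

At the optimal vertex, -6p + 8q = 37 and 10p - 4q = 34.
Solving simultaneously gives p = 15/2, q = 41/4.

p = 15/2, q = 41/4, minimum C = -385/4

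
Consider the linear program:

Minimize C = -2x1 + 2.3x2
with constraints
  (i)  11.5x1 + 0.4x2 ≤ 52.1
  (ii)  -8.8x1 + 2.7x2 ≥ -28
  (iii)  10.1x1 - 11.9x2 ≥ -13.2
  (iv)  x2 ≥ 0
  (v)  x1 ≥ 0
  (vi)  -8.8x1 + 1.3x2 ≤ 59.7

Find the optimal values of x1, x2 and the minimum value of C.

Corner points and C = -2x1 + 2.3x2:
  (15187/3457, 13648/3457) → C = 5082/17285
  (61471/14089, 67801/14089) → C = 330003/140890
  (35/11, 0) → C = -70/11
  (0, 132/119) → C = 1518/595
  (0, 0) → C = 0

The optimum lies where -8.8x1 + 2.7x2 = -28 and x2 = 0.
Solving simultaneously gives x1 = 35/11, x2 = 0.

x1 = 35/11, x2 = 0, minimum C = -70/11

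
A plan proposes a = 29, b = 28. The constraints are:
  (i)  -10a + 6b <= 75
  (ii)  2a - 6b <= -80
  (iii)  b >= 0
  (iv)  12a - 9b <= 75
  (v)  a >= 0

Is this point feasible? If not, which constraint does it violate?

Constraint (iv): 12a - 9b = 96, which is not ≤ 75. All other constraints are satisfied.

not feasible — violates (iv)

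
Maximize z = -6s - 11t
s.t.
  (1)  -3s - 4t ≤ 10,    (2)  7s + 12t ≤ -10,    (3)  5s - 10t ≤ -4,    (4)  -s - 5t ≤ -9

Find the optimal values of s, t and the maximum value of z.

s = -86/11, t = 37/11, maximum z = 109/11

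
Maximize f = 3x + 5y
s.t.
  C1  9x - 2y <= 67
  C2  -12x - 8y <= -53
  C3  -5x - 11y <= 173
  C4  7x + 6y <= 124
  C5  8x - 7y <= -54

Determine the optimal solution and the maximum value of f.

Vertices and f = 3x + 5y:
  (-337/8, 1117/16) → f = 3563/16
  (-61/148, 268/37) → f = 5177/148
  (544/97, 1370/97) → f = 8482/97

At the optimal vertex, -12x - 8y = -53 and 7x + 6y = 124.
Solving simultaneously gives x = -337/8, y = 1117/16.

x = -337/8, y = 1117/16, maximum f = 3563/16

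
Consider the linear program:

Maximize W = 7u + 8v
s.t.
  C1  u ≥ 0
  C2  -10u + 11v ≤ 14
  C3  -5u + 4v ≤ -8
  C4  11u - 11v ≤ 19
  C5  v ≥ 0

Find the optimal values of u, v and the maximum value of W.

u = 33, v = 344/11, maximum W = 5293/11

Extreme points and W = 7u + 8v:
  (48/5, 10) → W = 736/5
  (33, 344/11) → W = 5293/11
  (8/5, 0) → W = 56/5
  (19/11, 0) → W = 133/11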